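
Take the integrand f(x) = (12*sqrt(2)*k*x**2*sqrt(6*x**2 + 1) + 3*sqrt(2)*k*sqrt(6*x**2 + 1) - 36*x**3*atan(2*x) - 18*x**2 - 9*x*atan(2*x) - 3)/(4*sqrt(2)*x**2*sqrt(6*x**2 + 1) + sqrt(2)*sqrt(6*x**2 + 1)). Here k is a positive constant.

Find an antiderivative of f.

An antiderivative is F(x) = sqrt(2)*(6*sqrt(2)*k*x - 3*sqrt(6*x**2 + 1)*atan(2*x))/4.

Any candidate F(x) must reproduce f(x) exactly when differentiated.
Check: d/dx[sqrt(2)*(6*sqrt(2)*k*x - 3*sqrt(6*x**2 + 1)*atan(2*x))/4] = (24*k*x**2*sqrt(6*x**2 + 1) + 6*k*sqrt(6*x**2 + 1) - 36*sqrt(2)*x**3*atan(2*x) - 18*sqrt(2)*x**2 - 9*sqrt(2)*x*atan(2*x) - 3*sqrt(2))/(8*x**2*sqrt(6*x**2 + 1) + 2*sqrt(6*x**2 + 1)), which equals f(x).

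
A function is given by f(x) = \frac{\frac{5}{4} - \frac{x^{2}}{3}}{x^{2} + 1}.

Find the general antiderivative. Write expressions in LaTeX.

F(x) = - \frac{x}{3} + \frac{19 \operatorname{atan}{\left(x \right)}}{12} + C

An antiderivative F(x) passes only if d/dx[F] lands on f(x) exactly.
Check: d/dx[- \frac{x}{3} + \frac{19 \operatorname{atan}{\left(x \right)}}{12}] = \frac{15 - 4 x^{2}}{12 x^{2} + 12}, which equals f(x).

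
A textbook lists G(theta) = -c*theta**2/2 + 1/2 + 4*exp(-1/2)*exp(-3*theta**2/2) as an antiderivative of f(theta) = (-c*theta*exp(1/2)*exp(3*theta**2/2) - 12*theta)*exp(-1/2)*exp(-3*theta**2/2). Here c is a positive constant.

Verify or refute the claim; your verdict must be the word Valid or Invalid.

Valid. The derivative of G reproduces f.

d/dtheta[G] = (-c*theta*exp(1/2)*exp(3*theta**2/2) - 12*theta)*exp(-1/2)*exp(-3*theta**2/2)
This equals f(theta) exactly, so the claim holds.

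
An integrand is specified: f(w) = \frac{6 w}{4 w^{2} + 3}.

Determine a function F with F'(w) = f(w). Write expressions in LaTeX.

The substitution u = 2 w^{2} + \frac{3}{2} works: f is exactly (dF/du)*(du/dw) for that inner function.
Check: d/dw[\frac{3 \log{\left(2 w^{2} + \frac{3}{2} \right)}}{4}] = \frac{6 w}{4 w^{2} + 3} = f(w).

An antiderivative is F(w) = \frac{3 \log{\left(2 w^{2} + \frac{3}{2} \right)}}{4}.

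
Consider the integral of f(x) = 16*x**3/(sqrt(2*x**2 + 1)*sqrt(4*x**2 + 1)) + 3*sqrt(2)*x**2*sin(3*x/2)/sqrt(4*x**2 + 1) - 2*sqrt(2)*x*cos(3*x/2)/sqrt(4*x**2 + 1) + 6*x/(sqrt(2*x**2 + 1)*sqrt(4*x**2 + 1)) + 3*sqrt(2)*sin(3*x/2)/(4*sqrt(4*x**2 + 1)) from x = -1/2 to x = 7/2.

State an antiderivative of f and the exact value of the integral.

Recognize the product-rule pattern: f = u'v + uv' with u = -3*sqrt(2*x**2 + 1/2)/2, v = -2*sqrt(4*x**2 + 2)/3 + 2*cos(3*x/2)/3, so integration by parts undoes it.
F(x) = -sqrt(2)*sqrt(4*x**2 + 1)*(-sqrt(2)*sqrt(2*x**2 + 1) + cos(3*x/2))/2 is an antiderivative of f.
Check: d/dx[-sqrt(2)*sqrt(4*x**2 + 1)*(-sqrt(2)*sqrt(2*x**2 + 1) + cos(3*x/2))/2] = (64*x**3 + 12*sqrt(2)*x**2*sqrt(2*x**2 + 1)*sin(3*x/2) - 8*sqrt(2)*x*sqrt(2*x**2 + 1)*cos(3*x/2) + 24*x + 3*sqrt(2)*sqrt(2*x**2 + 1)*sin(3*x/2))/(4*sqrt(2*x**2 + 1)*sqrt(4*x**2 + 1)), which equals f(x).
F(7/2) = -5*cos(21/4) + 5*sqrt(51); F(-1/2) = -cos(3/4) + sqrt(3).
Integral = F(7/2) - F(-1/2) = -5*cos(21/4) - sqrt(3) + cos(3/4) + 5*sqrt(51).

Antiderivative: F(x) = -sqrt(2)*sqrt(4*x**2 + 1)*(-sqrt(2)*sqrt(2*x**2 + 1) + cos(3*x/2))/2; value = -5*cos(21/4) - sqrt(3) + cos(3/4) + 5*sqrt(51)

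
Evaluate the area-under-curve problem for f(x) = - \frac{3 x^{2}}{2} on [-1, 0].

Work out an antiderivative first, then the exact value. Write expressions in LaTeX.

For F(x) to be correct the identity F'(x) - f(x) = 0 must hold.
F(x) = - \frac{x^{3}}{2} is an antiderivative of f.
Check: d/dx[- \frac{x^{3}}{2}] = - \frac{3 x^{2}}{2} = f(x).
F(0) = 0; F(-1) = \frac{1}{2}.
Integral = F(0) - F(-1) = - \frac{1}{2}.

Antiderivative: F(x) = - \frac{x^{3}}{2}; value = - \frac{1}{2}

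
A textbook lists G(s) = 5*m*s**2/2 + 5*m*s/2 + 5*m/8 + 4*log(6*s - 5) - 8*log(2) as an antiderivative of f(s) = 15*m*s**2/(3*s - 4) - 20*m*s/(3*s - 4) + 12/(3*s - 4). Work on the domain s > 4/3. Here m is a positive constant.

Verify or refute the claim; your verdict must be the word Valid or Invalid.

Invalid: d/ds[G] - f = (90*m*s**2 - 195*m*s + 100*m - 72)/(36*s**2 - 78*s + 40), which is not 0.

d/ds[G] = (60*m*s**2 - 20*m*s - 25*m + 48)/(12*s - 10)
d/ds[G] - f(s) = (90*m*s**2 - 195*m*s + 100*m - 72)/(36*s**2 - 78*s + 40) != 0.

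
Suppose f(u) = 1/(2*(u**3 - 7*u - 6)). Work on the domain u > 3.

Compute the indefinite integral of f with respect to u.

Factor the denominator (2*(u - 3)*(u + 1)*(u + 2)) and decompose: f = 1/(10*(u + 2)) - 1/(8*(u + 1)) + 1/(40*(u - 3)); each piece integrates to a log, atan, or power term.
Check: d/du[log(u - 3)/40 - log(u + 1)/8 + log(u + 2)/10] = 1/(2*u**3 - 14*u - 12), which equals f(u).

F(u) = log(u - 3)/40 - log(u + 1)/8 + log(u + 2)/10 + C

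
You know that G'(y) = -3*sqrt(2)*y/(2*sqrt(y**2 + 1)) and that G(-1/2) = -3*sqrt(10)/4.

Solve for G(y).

G'(y) matches the chain-rule pattern g'(h)*h' with inner function h(y) = 2*y**2 + 2; substituting u = h(y) collapses the integral.
A general antiderivative is -3*sqrt(2*y**2 + 2)/2 + C.
The condition gives C = -3*sqrt(10)/4 - (-3*sqrt(10)/4) = 0.
So G(y) = -3*sqrt(2)*sqrt(y**2 + 1)/2.
Check: d/dy[-3*sqrt(2)*sqrt(y**2 + 1)/2] = -3*sqrt(2)*y/(2*sqrt(y**2 + 1)) = G'(y).

G(y) = -3*sqrt(2)*sqrt(y**2 + 1)/2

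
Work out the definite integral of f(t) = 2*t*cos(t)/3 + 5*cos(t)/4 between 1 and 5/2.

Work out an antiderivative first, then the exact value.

Antiderivative: F(t) = 2*t*sin(t)/3 + 5*sin(t)/4 + 2*cos(t)/3; value = -23*sin(1)/12 + 2*cos(5/2)/3 - 2*cos(1)/3 + 35*sin(5/2)/12

Integrate term by term and add the pieces.
F(t) = 2*t*sin(t)/3 + 5*sin(t)/4 + 2*cos(t)/3 is an antiderivative of f.
Check: d/dt[2*t*sin(t)/3 + 5*sin(t)/4 + 2*cos(t)/3] = 2*t*cos(t)/3 + 5*cos(t)/4 = f(t).
F(5/2) = 2*cos(5/2)/3 + 35*sin(5/2)/12; F(1) = 2*cos(1)/3 + 23*sin(1)/12.
Integral = F(5/2) - F(1) = -23*sin(1)/12 + 2*cos(5/2)/3 - 2*cos(1)/3 + 35*sin(5/2)/12.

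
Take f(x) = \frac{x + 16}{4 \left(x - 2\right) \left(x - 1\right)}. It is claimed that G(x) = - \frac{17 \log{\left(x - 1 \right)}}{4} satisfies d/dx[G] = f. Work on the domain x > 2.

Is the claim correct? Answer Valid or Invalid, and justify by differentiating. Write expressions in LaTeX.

Invalid: d/dx[G] - f = - \frac{9}{2 x - 4}, which is not 0.

d/dx[G] = - \frac{17}{4 x - 4}
d/dx[G] - f(x) = - \frac{9}{2 x - 4} != 0.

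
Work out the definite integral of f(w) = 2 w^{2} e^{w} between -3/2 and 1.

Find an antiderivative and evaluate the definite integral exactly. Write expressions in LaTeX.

Recognize the product-rule pattern: f = u'v + uv' with u = 2 w^{2} - 4 w + 4, v = e^{w}, so integration by parts undoes it.
F(w) = \left(2 w^{2} - 4 w + 4\right) e^{w} is an antiderivative of f.
Check: d/dw[\left(2 w^{2} - 4 w + 4\right) e^{w}] = 2 w^{2} e^{w} = f(w).
F(1) = 2 e; F(-3/2) = \frac{29}{2 e^{\frac{3}{2}}}.
Integral = F(1) - F(-3/2) = - \frac{29}{2 e^{\frac{3}{2}}} + 2 e.

Antiderivative: F(w) = \left(2 w^{2} - 4 w + 4\right) e^{w}; value = - \frac{29}{2 e^{\frac{3}{2}}} + 2 e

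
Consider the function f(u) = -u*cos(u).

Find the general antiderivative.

Check any antiderivative F(u) by computing F'(u) and comparing it with f(u).
Check: d/du[-u*sin(u) - cos(u)] = -u*cos(u) = f(u).

F(u) = -u*sin(u) - cos(u) + C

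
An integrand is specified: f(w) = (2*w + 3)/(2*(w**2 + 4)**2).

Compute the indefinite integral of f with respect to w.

F(w) = (6*w + 3*(w**2 + 4)*atan(w/2) - 16)/(32*(w**2 + 4)) + C

A first test for any F(w): its w-derivative must equal f(w) identically.
Check: d/dw[(6*w + 3*(w**2 + 4)*atan(w/2) - 16)/(32*(w**2 + 4))] = (2*w + 3)/(2*w**4 + 16*w**2 + 32), which equals f(w).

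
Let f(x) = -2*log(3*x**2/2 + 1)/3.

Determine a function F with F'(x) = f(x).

An antiderivative is F(x) = -2*x*log(3*x**2/2 + 1)/3 + 4*x/3 - 4*sqrt(6)*atan(sqrt(6)*x/2)/9.

Recover f(x) by differentiating a candidate F(x); any mismatch rules it out.
Check: d/dx[-2*x*log(3*x**2/2 + 1)/3 + 4*x/3 - 4*sqrt(6)*atan(sqrt(6)*x/2)/9] = -2*log(3*x**2/2 + 1)/3 = f(x).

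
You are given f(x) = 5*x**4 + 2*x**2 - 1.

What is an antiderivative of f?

An antiderivative is F(x) = x**5 + 2*x**3/3 - x.

Integrate term by term and add the pieces.
Check: d/dx[x**5 + 2*x**3/3 - x] = 5*x**4 + 2*x**2 - 1 = f(x).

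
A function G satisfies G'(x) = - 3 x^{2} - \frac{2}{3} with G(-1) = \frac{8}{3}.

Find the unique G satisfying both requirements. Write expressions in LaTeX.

G(x) = - x^{3} - \frac{2 x}{3} + 1

Whatever form G(x) takes, its d/dx must return the stated G'(x).
A general antiderivative is - x^{3} - \frac{2 x}{3} + \frac{1}{2} + C.
The condition gives C = \frac{8}{3} - (\frac{13}{6}) = \frac{1}{2}.
So G(x) = - x^{3} - \frac{2 x}{3} + 1.
Check: d/dx[- x^{3} - \frac{2 x}{3} + 1] = - 3 x^{2} - \frac{2}{3} = G'(x).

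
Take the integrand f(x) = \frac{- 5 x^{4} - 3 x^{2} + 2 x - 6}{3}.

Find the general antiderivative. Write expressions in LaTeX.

Since d/dx undoes antidifferentiation here, F'(x) = f(x) is required of F(x).
Check: d/dx[- \frac{x^{5}}{3} - \frac{x^{3}}{3} + \frac{x^{2}}{3} - 2 x] = - \frac{5 x^{4}}{3} - x^{2} + \frac{2 x}{3} - 2, which equals f(x).

F(x) = - \frac{x^{5}}{3} - \frac{x^{3}}{3} + \frac{x^{2}}{3} - 2 x + C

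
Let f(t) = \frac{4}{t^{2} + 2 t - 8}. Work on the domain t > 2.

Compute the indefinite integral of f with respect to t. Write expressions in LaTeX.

F(t) = - \frac{2 \left(- \log{\left(t - 2 \right)} + \log{\left(t + 4 \right)}\right)}{3} + C

The denominator factors as \left(t - 2\right) \left(t + 4\right); partial fractions split f into directly integrable pieces: - \frac{2}{3 \left(t + 4\right)} + \frac{2}{3 \left(t - 2\right)}.
Check: d/dt[- \frac{2 \left(- \log{\left(t - 2 \right)} + \log{\left(t + 4 \right)}\right)}{3}] = \frac{4}{t^{2} + 2 t - 8} = f(t).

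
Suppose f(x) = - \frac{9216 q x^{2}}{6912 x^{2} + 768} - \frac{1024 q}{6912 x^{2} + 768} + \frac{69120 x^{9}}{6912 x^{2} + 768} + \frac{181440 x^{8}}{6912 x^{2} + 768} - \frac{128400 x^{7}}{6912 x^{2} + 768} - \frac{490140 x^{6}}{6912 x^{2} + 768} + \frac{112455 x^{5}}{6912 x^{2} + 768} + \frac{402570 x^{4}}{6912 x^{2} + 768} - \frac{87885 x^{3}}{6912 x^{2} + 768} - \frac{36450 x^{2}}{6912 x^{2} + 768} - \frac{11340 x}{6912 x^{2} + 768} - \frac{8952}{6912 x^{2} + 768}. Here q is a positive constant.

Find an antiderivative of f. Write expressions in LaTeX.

Integrate term by term and add the pieces.
Check: d/dx[- \frac{4 q x}{3} + \frac{5 x^{8}}{4} + \frac{15 x^{7}}{4} - \frac{105 x^{6}}{32} - \frac{945 x^{5}}{64} + \frac{4725 x^{4}}{1024} + \frac{2835 x^{3}}{128} - \frac{945 x^{2}}{128} - \frac{405 x}{32} + \frac{\operatorname{atan}{\left(3 x \right)}}{3}] = \frac{- 9216 q x^{2} - 1024 q + 69120 x^{9} + 181440 x^{8} - 128400 x^{7} - 490140 x^{6} + 112455 x^{5} + 402570 x^{4} - 87885 x^{3} - 36450 x^{2} - 11340 x - 8952}{6912 x^{2} + 768}, which equals f(x).

An antiderivative is F(x) = - \frac{4 q x}{3} + \frac{5 x^{8}}{4} + \frac{15 x^{7}}{4} - \frac{105 x^{6}}{32} - \frac{945 x^{5}}{64} + \frac{4725 x^{4}}{1024} + \frac{2835 x^{3}}{128} - \frac{945 x^{2}}{128} - \frac{405 x}{32} + \frac{\operatorname{atan}{\left(3 x \right)}}{3}.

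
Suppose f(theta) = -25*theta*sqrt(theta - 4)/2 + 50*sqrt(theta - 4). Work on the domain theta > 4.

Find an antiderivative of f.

Integrate term by term and add the pieces.
Check: d/dtheta[-5*(theta - 4)**(5/2)] = -25*theta*sqrt(theta - 4)/2 + 50*sqrt(theta - 4) = f(theta).

An antiderivative is F(theta) = -5*(theta - 4)**(5/2).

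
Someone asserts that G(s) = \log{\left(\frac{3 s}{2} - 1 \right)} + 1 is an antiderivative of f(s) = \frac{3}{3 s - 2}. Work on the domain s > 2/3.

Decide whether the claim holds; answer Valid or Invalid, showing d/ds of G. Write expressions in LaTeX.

d/ds[G] = \frac{3}{3 s - 2}
This equals f(s) exactly, so the claim holds.

Valid: G'(s) = f(s).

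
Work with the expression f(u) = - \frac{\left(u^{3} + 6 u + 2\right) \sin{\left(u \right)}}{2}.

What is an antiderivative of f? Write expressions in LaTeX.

An antiderivative is F(u) = \frac{u^{3} \cos{\left(u \right)} - 3 u^{2} \sin{\left(u \right)} + 2 \cos{\left(u \right)}}{2}.

Check any antiderivative F(u) by computing F'(u) and comparing it with f(u).
Check: d/du[\frac{u^{3} \cos{\left(u \right)} - 3 u^{2} \sin{\left(u \right)} + 2 \cos{\left(u \right)}}{2}] = - \frac{u^{3} \sin{\left(u \right)}}{2} - 3 u \sin{\left(u \right)} - \sin{\left(u \right)}, which equals f(u).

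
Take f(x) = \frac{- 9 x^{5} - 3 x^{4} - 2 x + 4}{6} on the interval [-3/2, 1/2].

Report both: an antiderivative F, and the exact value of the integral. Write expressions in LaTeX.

A candidate is checked by its d/dx: the result must match f(x).
F(x) = - \frac{x^{6}}{4} - \frac{x^{5}}{10} - \frac{x^{2}}{6} + \frac{2 x}{3} is an antiderivative of f.
Check: d/dx[- \frac{x^{6}}{4} - \frac{x^{5}}{10} - \frac{x^{2}}{6} + \frac{2 x}{3}] = - \frac{3 x^{5}}{2} - \frac{x^{4}}{2} - \frac{x}{3} + \frac{2}{3}, which equals f(x).
F(1/2) = \frac{1093}{3840}; F(-3/2) = - \frac{4433}{1280}.
Integral = F(1/2) - F(-3/2) = \frac{1799}{480}.

Antiderivative: F(x) = - \frac{x^{6}}{4} - \frac{x^{5}}{10} - \frac{x^{2}}{6} + \frac{2 x}{3}; value = \frac{1799}{480}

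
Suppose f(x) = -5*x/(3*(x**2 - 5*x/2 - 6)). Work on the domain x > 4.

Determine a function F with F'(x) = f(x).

An antiderivative is F(x) = -40*log(x - 4)/33 - 5*log(x + 3/2)/11.

Factor the denominator (3*(x - 4)*(2*x + 3)) and decompose: f = -10/(11*(2*x + 3)) - 40/(33*(x - 4)); each piece integrates to a log, atan, or power term.
Check: d/dx[-40*log(x - 4)/33 - 5*log(x + 3/2)/11] = -10*x/(6*x**2 - 15*x - 36), which equals f(x).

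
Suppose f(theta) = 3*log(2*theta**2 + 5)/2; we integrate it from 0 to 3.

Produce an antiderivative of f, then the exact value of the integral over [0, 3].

Recover f(theta) by differentiating a candidate F(theta); any mismatch rules it out.
F(theta) = 3*(theta*log(2*theta**2 + 5) - 2*theta + sqrt(10)*atan(sqrt(10)*theta/5))/2 is an antiderivative of f.
Check: d/dtheta[3*(theta*log(2*theta**2 + 5) - 2*theta + sqrt(10)*atan(sqrt(10)*theta/5))/2] = 3*log(2*theta**2 + 5)/2 = f(theta).
F(3) = -9 + 3*sqrt(10)*atan(3*sqrt(10)/5)/2 + 9*log(23)/2; F(0) = 0.
Integral = F(3) - F(0) = -9 + 3*sqrt(10)*atan(3*sqrt(10)/5)/2 + 9*log(23)/2.

Antiderivative: F(theta) = 3*(theta*log(2*theta**2 + 5) - 2*theta + sqrt(10)*atan(sqrt(10)*theta/5))/2; value = -9 + 3*sqrt(10)*atan(3*sqrt(10)/5)/2 + 9*log(23)/2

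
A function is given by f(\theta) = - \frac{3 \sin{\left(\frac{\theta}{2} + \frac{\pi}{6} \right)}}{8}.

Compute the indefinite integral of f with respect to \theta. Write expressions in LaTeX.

Whatever form F(\theta) takes, F'(\theta) = f(\theta) is non-negotiable.
Check: d/d\theta[\frac{3 \cos{\left(\frac{\theta}{2} + \frac{\pi}{6} \right)}}{4}] = - \frac{3 \sin{\left(\frac{\theta}{2} + \frac{\pi}{6} \right)}}{8} = f(\theta).

F(\theta) = \frac{3 \cos{\left(\frac{\theta}{2} + \frac{\pi}{6} \right)}}{4} + C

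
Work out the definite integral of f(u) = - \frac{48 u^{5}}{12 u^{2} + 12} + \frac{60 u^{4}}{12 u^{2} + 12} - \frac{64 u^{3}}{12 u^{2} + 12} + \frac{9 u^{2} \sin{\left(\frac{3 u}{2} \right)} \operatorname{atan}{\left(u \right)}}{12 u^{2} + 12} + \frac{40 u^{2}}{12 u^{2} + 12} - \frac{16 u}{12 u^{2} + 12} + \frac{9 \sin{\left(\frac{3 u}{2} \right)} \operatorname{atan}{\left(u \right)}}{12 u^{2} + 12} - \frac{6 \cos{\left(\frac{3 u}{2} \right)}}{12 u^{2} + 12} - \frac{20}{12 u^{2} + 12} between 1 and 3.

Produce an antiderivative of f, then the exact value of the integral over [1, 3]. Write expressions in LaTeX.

Antiderivative: F(u) = \frac{- 6 u^{4} + 10 u^{3} - 4 u^{2} - 10 u - 3 \cos{\left(\frac{3 u}{2} \right)} \operatorname{atan}{\left(u \right)} - 6}{6}; value = - \frac{136}{3} + \frac{\pi \cos{\left(\frac{3}{2} \right)}}{8} - \frac{\cos{\left(\frac{9}{2} \right)} \operatorname{atan}{\left(3 \right)}}{2}

Integrate term by term and add the pieces.
F(u) = \frac{- 6 u^{4} + 10 u^{3} - 4 u^{2} - 10 u - 3 \cos{\left(\frac{3 u}{2} \right)} \operatorname{atan}{\left(u \right)} - 6}{6} is an antiderivative of f.
Check: d/du[\frac{- 6 u^{4} + 10 u^{3} - 4 u^{2} - 10 u - 3 \cos{\left(\frac{3 u}{2} \right)} \operatorname{atan}{\left(u \right)} - 6}{6}] = \frac{- 48 u^{5} + 60 u^{4} - 64 u^{3} + 9 u^{2} \sin{\left(\frac{3 u}{2} \right)} \operatorname{atan}{\left(u \right)} + 40 u^{2} - 16 u + 9 \sin{\left(\frac{3 u}{2} \right)} \operatorname{atan}{\left(u \right)} - 6 \cos{\left(\frac{3 u}{2} \right)} - 20}{12 u^{2} + 12}, which equals f(u).
F(3) = -48 - \frac{\cos{\left(\frac{9}{2} \right)} \operatorname{atan}{\left(3 \right)}}{2}; F(1) = - \frac{8}{3} - \frac{\pi \cos{\left(\frac{3}{2} \right)}}{8}.
Integral = F(3) - F(1) = - \frac{136}{3} + \frac{\pi \cos{\left(\frac{3}{2} \right)}}{8} - \frac{\cos{\left(\frac{9}{2} \right)} \operatorname{atan}{\left(3 \right)}}{2}.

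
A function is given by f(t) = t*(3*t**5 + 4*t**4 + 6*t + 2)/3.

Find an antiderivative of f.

An antiderivative is F(t) = t**7/7 + 2*t**6/9 + 2*t**3/3 + t**2/3.

An antiderivative F(t) passes only if d/dt[F] lands on f(t) exactly.
Check: d/dt[t**7/7 + 2*t**6/9 + 2*t**3/3 + t**2/3] = t**6 + 4*t**5/3 + 2*t**2 + 2*t/3, which equals f(t).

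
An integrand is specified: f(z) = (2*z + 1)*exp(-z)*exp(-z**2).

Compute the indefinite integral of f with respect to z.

f matches the chain-rule pattern g'(h)*h' with inner function h(z) = -z**2 - z; substituting u = h(z) collapses the integral.
Check: d/dz[-exp(-z**2 - z)] = (2*z + 1)*exp(-z)*exp(-z**2) = f(z).

F(z) = -exp(-z**2 - z) + C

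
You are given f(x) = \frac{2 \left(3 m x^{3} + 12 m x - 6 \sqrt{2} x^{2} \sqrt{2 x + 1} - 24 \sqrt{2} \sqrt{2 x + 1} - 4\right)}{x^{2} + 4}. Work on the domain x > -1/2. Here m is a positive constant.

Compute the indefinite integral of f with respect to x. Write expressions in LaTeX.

F(x) = 3 m x^{2} - 8 \sqrt{2} x \sqrt{2 x + 1} - 4 \sqrt{2} \sqrt{2 x + 1} - 4 \operatorname{atan}{\left(\frac{x}{2} \right)} + C

Check any antiderivative F(x) by computing F'(x) and comparing it with f(x).
Check: d/dx[3 m x^{2} - 8 \sqrt{2} x \sqrt{2 x + 1} - 4 \sqrt{2} \sqrt{2 x + 1} - 4 \operatorname{atan}{\left(\frac{x}{2} \right)}] = \frac{6 m x^{3} \sqrt{2 x + 1} + 24 m x \sqrt{2 x + 1} - 24 \sqrt{2} x^{3} - 12 \sqrt{2} x^{2} - 96 \sqrt{2} x - 8 \sqrt{2 x + 1} - 48 \sqrt{2}}{x^{2} \sqrt{2 x + 1} + 4 \sqrt{2 x + 1}}, which equals f(x).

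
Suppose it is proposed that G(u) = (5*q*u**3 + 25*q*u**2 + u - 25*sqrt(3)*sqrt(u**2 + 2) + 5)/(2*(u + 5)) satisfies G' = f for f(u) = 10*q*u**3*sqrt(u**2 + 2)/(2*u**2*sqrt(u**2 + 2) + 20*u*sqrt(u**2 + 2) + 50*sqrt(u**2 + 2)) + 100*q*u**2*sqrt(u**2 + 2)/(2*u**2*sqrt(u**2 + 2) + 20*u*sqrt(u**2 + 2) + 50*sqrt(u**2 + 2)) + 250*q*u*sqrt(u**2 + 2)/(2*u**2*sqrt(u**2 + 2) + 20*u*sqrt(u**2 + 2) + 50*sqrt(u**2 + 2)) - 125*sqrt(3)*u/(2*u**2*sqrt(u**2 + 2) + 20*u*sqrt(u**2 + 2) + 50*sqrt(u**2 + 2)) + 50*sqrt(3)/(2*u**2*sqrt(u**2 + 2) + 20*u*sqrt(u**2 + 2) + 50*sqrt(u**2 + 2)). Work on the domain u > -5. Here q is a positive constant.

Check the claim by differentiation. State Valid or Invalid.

Valid - differentiating G returns exactly f.

d/du[G] = (10*q*u**3*sqrt(u**2 + 2) + 100*q*u**2*sqrt(u**2 + 2) + 250*q*u*sqrt(u**2 + 2) - 125*sqrt(3)*u + 50*sqrt(3))/(2*u**2*sqrt(u**2 + 2) + 20*u*sqrt(u**2 + 2) + 50*sqrt(u**2 + 2))
This equals f(u) exactly, so the claim holds.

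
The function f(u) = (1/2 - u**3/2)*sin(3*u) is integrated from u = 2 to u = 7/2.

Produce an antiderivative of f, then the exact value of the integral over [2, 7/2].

Antiderivative: F(u) = u**3*cos(3*u)/6 - u**2*sin(3*u)/6 - u*cos(3*u)/9 + sin(3*u)/27 - cos(3*u)/6; value = 949*cos(21/2)/144 - 17*cos(6)/18 + 17*sin(6)/27 - 433*sin(21/2)/216

Whatever form F(u) takes, F'(u) = f(u) is non-negotiable.
F(u) = u**3*cos(3*u)/6 - u**2*sin(3*u)/6 - u*cos(3*u)/9 + sin(3*u)/27 - cos(3*u)/6 is an antiderivative of f.
Check: d/du[u**3*cos(3*u)/6 - u**2*sin(3*u)/6 - u*cos(3*u)/9 + sin(3*u)/27 - cos(3*u)/6] = -u**3*sin(3*u)/2 + sin(3*u)/2, which equals f(u).
F(7/2) = 949*cos(21/2)/144 - 433*sin(21/2)/216; F(2) = -17*sin(6)/27 + 17*cos(6)/18.
Integral = F(7/2) - F(2) = 949*cos(21/2)/144 - 17*cos(6)/18 + 17*sin(6)/27 - 433*sin(21/2)/216.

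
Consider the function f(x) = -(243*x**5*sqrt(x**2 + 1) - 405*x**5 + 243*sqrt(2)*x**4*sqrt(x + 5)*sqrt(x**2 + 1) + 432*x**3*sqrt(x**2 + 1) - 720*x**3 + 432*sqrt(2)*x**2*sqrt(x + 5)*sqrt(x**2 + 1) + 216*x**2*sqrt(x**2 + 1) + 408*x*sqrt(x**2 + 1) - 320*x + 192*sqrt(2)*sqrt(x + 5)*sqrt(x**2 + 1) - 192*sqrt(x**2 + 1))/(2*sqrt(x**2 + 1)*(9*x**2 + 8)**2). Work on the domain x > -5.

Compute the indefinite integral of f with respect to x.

Any candidate F(x) must reproduce f(x) exactly when differentiated.
Check: d/dx[(-27*x**4 - 36*sqrt(2)*x**3*sqrt(x + 5) - 180*sqrt(2)*x**2*sqrt(x + 5) + 90*x**2*sqrt(x**2 + 1) - 33*x**2 - 32*sqrt(2)*x*sqrt(x + 5) + 48*x - 160*sqrt(2)*sqrt(x + 5) + 80*sqrt(x**2 + 1) + 16)/(36*x**2 + 32)] = (-243*x**5*sqrt(x + 5)*sqrt(x**2 + 1) + 405*x**5*sqrt(x + 5) - 243*sqrt(2)*x**5*sqrt(x**2 + 1) - 1215*sqrt(2)*x**4*sqrt(x**2 + 1) - 432*x**3*sqrt(x + 5)*sqrt(x**2 + 1) + 720*x**3*sqrt(x + 5) - 432*sqrt(2)*x**3*sqrt(x**2 + 1) - 216*x**2*sqrt(x + 5)*sqrt(x**2 + 1) - 2160*sqrt(2)*x**2*sqrt(x**2 + 1) - 408*x*sqrt(x + 5)*sqrt(x**2 + 1) + 320*x*sqrt(x + 5) - 192*sqrt(2)*x*sqrt(x**2 + 1) + 192*sqrt(x + 5)*sqrt(x**2 + 1) - 960*sqrt(2)*sqrt(x**2 + 1))/(162*x**4*sqrt(x + 5)*sqrt(x**2 + 1) + 288*x**2*sqrt(x + 5)*sqrt(x**2 + 1) + 128*sqrt(x + 5)*sqrt(x**2 + 1)), which equals f(x).

F(x) = (-27*x**4 - 36*sqrt(2)*x**3*sqrt(x + 5) - 180*sqrt(2)*x**2*sqrt(x + 5) + 90*x**2*sqrt(x**2 + 1) - 33*x**2 - 32*sqrt(2)*x*sqrt(x + 5) + 48*x - 160*sqrt(2)*sqrt(x + 5) + 80*sqrt(x**2 + 1) + 16)/(36*x**2 + 32) + C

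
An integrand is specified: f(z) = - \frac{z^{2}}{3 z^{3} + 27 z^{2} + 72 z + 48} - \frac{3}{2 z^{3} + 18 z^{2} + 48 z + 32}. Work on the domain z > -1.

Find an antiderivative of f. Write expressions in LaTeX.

An antiderivative is F(z) = \frac{- 11 z \log{\left(z + 1 \right)} - 7 z \log{\left(z + 4 \right)} - 44 \log{\left(z + 1 \right)} - 28 \log{\left(z + 4 \right)} - 123}{54 z + 216}.

Factor the denominator (6 \left(z + 1\right) \left(z + 4\right)^{2}) and decompose: f = - \frac{7}{54 \left(z + 4\right)} + \frac{41}{18 \left(z + 4\right)^{2}} - \frac{11}{54 \left(z + 1\right)}; each piece integrates to a log, atan, or power term.
Check: d/dz[\frac{- 11 z \log{\left(z + 1 \right)} - 7 z \log{\left(z + 4 \right)} - 44 \log{\left(z + 1 \right)} - 28 \log{\left(z + 4 \right)} - 123}{54 z + 216}] = \frac{- 2 z^{2} - 9}{6 z^{3} + 54 z^{2} + 144 z + 96}, which equals f(z).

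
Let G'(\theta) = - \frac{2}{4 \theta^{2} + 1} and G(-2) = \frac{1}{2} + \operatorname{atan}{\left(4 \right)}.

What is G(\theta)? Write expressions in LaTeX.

G(\theta) = - \frac{2 \operatorname{atan}{\left(2 \theta \right)} - 1}{2}

The proposed G(\theta) is checked by its d/d\theta: the result must match the given G'(\theta).
A general antiderivative is - \operatorname{atan}{\left(2 \theta \right)} + C.
The condition gives C = \frac{1}{2} + \operatorname{atan}{\left(4 \right)} - (\operatorname{atan}{\left(4 \right)}) = \frac{1}{2}.
So G(\theta) = - \frac{2 \operatorname{atan}{\left(2 \theta \right)} - 1}{2}.
Check: d/d\theta[- \frac{2 \operatorname{atan}{\left(2 \theta \right)} - 1}{2}] = - \frac{2}{4 \theta^{2} + 1} = G'(\theta).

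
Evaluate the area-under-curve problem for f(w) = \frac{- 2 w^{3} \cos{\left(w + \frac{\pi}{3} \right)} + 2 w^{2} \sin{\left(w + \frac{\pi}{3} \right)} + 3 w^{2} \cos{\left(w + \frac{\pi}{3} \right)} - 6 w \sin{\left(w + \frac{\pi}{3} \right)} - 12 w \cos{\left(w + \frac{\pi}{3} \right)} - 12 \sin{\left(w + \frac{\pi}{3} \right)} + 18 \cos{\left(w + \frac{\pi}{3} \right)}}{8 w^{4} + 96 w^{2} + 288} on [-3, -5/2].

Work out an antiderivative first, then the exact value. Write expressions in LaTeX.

A candidate is checked by its d/dw: the result must match f(w).
F(w) = - \frac{\left(2 w - 3\right) \sin{\left(w + \frac{\pi}{3} \right)}}{8 \left(w^{2} + 6\right)} is an antiderivative of f.
Check: d/dw[- \frac{\left(2 w - 3\right) \sin{\left(w + \frac{\pi}{3} \right)}}{8 \left(w^{2} + 6\right)}] = \frac{- 2 w^{3} \cos{\left(w + \frac{\pi}{3} \right)} + 2 w^{2} \sin{\left(w + \frac{\pi}{3} \right)} + 3 w^{2} \cos{\left(w + \frac{\pi}{3} \right)} - 6 w \sin{\left(w + \frac{\pi}{3} \right)} - 12 w \cos{\left(w + \frac{\pi}{3} \right)} - 12 \sin{\left(w + \frac{\pi}{3} \right)} + 18 \cos{\left(w + \frac{\pi}{3} \right)}}{8 w^{4} + 96 w^{2} + 288} = f(w).
F(-5/2) = \frac{4 \cos{\left(\frac{\pi}{6} + \frac{5}{2} \right)}}{49}; F(-3) = \frac{3 \cos{\left(\frac{\pi}{6} + 3 \right)}}{40}.
Integral = F(-5/2) - F(-3) = \frac{4 \cos{\left(\frac{\pi}{6} + \frac{5}{2} \right)}}{49} - \frac{3 \cos{\left(\frac{\pi}{6} + 3 \right)}}{40}.

Antiderivative: F(w) = - \frac{\left(2 w - 3\right) \sin{\left(w + \frac{\pi}{3} \right)}}{8 \left(w^{2} + 6\right)}; value = \frac{4 \cos{\left(\frac{\pi}{6} + \frac{5}{2} \right)}}{49} - \frac{3 \cos{\left(\frac{\pi}{6} + 3 \right)}}{40}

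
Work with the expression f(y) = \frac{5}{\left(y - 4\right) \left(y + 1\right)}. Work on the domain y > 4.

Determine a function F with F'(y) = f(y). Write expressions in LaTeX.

Factor the denominator (\left(y - 4\right) \left(y + 1\right)) and decompose: f = - \frac{1}{y + 1} + \frac{1}{y - 4}; each piece integrates to a log, atan, or power term.
Check: d/dy[\log{\left(y - 4 \right)} - \log{\left(y + 1 \right)}] = \frac{5}{y^{2} - 3 y - 4}, which equals f(y).

An antiderivative is F(y) = \log{\left(y - 4 \right)} - \log{\left(y + 1 \right)}.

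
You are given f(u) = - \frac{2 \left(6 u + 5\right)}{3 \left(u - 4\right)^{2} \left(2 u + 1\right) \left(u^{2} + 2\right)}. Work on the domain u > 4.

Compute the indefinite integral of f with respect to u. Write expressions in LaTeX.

F(u) = - \frac{- 240 u \log{\left(u - 4 \right)} + 64 u \log{\left(u + \frac{1}{2} \right)} + 88 u \log{\left(u^{2} + 2 \right)} + 235 \sqrt{2} u \operatorname{atan}{\left(\frac{\sqrt{2} u}{2} \right)} + 960 \log{\left(u - 4 \right)} - 256 \log{\left(u + \frac{1}{2} \right)} - 352 \log{\left(u^{2} + 2 \right)} - 940 \sqrt{2} \operatorname{atan}{\left(\frac{\sqrt{2} u}{2} \right)} - 522}{4374 \left(u - 4\right)} + C

Factor the denominator (3 \left(u - 4\right)^{2} \left(2 u + 1\right) \left(u^{2} + 2\right)) and decompose: f = - \frac{88 u + 235}{2187 \left(u^{2} + 2\right)} - \frac{64}{2187 \left(2 u + 1\right)} + \frac{40}{729 \left(u - 4\right)} - \frac{29}{243 \left(u - 4\right)^{2}}; each piece integrates to a log, atan, or power term.
Check: d/du[- \frac{- 240 u \log{\left(u - 4 \right)} + 64 u \log{\left(u + \frac{1}{2} \right)} + 88 u \log{\left(u^{2} + 2 \right)} + 235 \sqrt{2} u \operatorname{atan}{\left(\frac{\sqrt{2} u}{2} \right)} + 960 \log{\left(u - 4 \right)} - 256 \log{\left(u + \frac{1}{2} \right)} - 352 \log{\left(u^{2} + 2 \right)} - 940 \sqrt{2} \operatorname{atan}{\left(\frac{\sqrt{2} u}{2} \right)} - 522}{4374 \left(u - 4\right)}] = \frac{- 12 u - 10}{6 u^{5} - 45 u^{4} + 84 u^{3} - 42 u^{2} + 144 u + 96}, which equals f(u).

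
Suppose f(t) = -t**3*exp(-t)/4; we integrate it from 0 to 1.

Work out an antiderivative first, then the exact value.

Antiderivative: F(t) = (t**3 + 3*t**2 + 6*t + 6)*exp(-t)/4; value = -3/2 + 4*exp(-1)

Recognize the product-rule pattern: f = u'v + uv' with u = t**3/4 + 3*t**2/4 + 3*t/2 + 3/2, v = exp(-t), so integration by parts undoes it.
F(t) = (t**3 + 3*t**2 + 6*t + 6)*exp(-t)/4 is an antiderivative of f.
Check: d/dt[(t**3 + 3*t**2 + 6*t + 6)*exp(-t)/4] = -t**3*exp(-t)/4 = f(t).
F(1) = 4*exp(-1); F(0) = 3/2.
Integral = F(1) - F(0) = -3/2 + 4*exp(-1).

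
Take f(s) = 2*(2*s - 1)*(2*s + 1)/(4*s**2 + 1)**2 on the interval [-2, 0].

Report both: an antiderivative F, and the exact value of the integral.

Recognize the product-rule pattern: f = u'v + uv' with u = -2*s, v = 1/(4*s**2 + 1), so integration by parts undoes it.
F(s) = -2*s/(4*s**2 + 1) is an antiderivative of f.
Check: d/ds[-2*s/(4*s**2 + 1)] = (8*s**2 - 2)/(16*s**4 + 8*s**2 + 1), which equals f(s).
F(0) = 0; F(-2) = 4/17.
Integral = F(0) - F(-2) = -4/17.

Antiderivative: F(s) = -2*s/(4*s**2 + 1); value = -4/17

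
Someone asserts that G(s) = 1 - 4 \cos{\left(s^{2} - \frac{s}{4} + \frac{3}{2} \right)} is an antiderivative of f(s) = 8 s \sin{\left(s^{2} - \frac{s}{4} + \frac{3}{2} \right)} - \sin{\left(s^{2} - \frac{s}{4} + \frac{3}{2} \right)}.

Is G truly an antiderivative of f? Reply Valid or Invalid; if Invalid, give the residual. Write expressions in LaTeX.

d/ds[G] = 8 s \sin{\left(s^{2} - \frac{s}{4} + \frac{3}{2} \right)} - \sin{\left(s^{2} - \frac{s}{4} + \frac{3}{2} \right)}
This equals f(s) exactly, so the claim holds.

Valid: G'(s) = f(s).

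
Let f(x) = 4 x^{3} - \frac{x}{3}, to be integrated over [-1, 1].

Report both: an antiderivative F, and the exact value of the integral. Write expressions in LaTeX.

The integrand splits into summands that can be handled one at a time.
F(x) = x^{4} - \frac{x^{2}}{6} is an antiderivative of f.
Check: d/dx[x^{4} - \frac{x^{2}}{6}] = 4 x^{3} - \frac{x}{3} = f(x).
F(1) = \frac{5}{6}; F(-1) = \frac{5}{6}.
Integral = F(1) - F(-1) = 0.

Antiderivative: F(x) = x^{4} - \frac{x^{2}}{6}; value = 0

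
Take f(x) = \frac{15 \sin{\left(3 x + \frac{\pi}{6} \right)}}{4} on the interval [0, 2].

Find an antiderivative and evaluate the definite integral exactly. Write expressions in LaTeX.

Antiderivative: F(x) = - \frac{5 \cos{\left(3 x + \frac{\pi}{6} \right)}}{4}; value = - \frac{5 \cos{\left(\frac{\pi}{6} + 6 \right)}}{4} + \frac{5 \sqrt{3}}{8}

Since d/dx undoes antidifferentiation here, F'(x) = f(x) is required of F(x).
F(x) = - \frac{5 \cos{\left(3 x + \frac{\pi}{6} \right)}}{4} is an antiderivative of f.
Check: d/dx[- \frac{5 \cos{\left(3 x + \frac{\pi}{6} \right)}}{4}] = \frac{15 \sin{\left(3 x + \frac{\pi}{6} \right)}}{4} = f(x).
F(2) = - \frac{5 \cos{\left(\frac{\pi}{6} + 6 \right)}}{4}; F(0) = - \frac{5 \sqrt{3}}{8}.
Integral = F(2) - F(0) = - \frac{5 \cos{\left(\frac{\pi}{6} + 6 \right)}}{4} + \frac{5 \sqrt{3}}{8}.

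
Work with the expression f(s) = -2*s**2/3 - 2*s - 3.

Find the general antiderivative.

Integrate term by term and add the pieces.
Check: d/ds[-2*s**3/9 - s**2 - 3*s] = -2*s**2/3 - 2*s - 3 = f(s).

F(s) = -2*s**3/9 - s**2 - 3*s + C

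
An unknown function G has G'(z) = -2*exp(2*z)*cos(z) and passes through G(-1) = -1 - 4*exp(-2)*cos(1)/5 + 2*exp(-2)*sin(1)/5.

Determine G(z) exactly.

Any candidate G(z) must reproduce the stated G'(z) exactly.
A general antiderivative is -2*exp(2*z)*sin(z)/5 - 4*exp(2*z)*cos(z)/5 + C.
The condition gives C = -1 - 4*exp(-2)*cos(1)/5 + 2*exp(-2)*sin(1)/5 - (-4*exp(-2)*cos(1)/5 + 2*exp(-2)*sin(1)/5) = -1.
So G(z) = -2*exp(2*z)*sin(z)/5 - 4*exp(2*z)*cos(z)/5 - 1.
Check: d/dz[-2*exp(2*z)*sin(z)/5 - 4*exp(2*z)*cos(z)/5 - 1] = -2*exp(2*z)*cos(z) = G'(z).

G(z) = -2*exp(2*z)*sin(z)/5 - 4*exp(2*z)*cos(z)/5 - 1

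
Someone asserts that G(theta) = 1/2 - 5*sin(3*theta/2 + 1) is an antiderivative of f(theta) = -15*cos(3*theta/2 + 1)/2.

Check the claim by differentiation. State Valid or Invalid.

Valid. The derivative of G reproduces f.

d/dtheta[G] = -15*cos(3*theta/2 + 1)/2
This equals f(theta) exactly, so the claim holds.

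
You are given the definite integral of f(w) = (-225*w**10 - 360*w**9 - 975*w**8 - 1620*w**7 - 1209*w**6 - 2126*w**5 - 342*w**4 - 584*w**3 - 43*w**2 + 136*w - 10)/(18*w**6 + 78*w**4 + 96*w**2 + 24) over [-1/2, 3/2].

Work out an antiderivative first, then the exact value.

Antiderivative: F(w) = (-30*w**7 - 60*w**6 - 60*w**5 - 140*w**4 - 6*w**3 + 18*w**2*log(w**2 + 1/3) - 25*w**2 + 36*w**2*log(2) - 10*w + 36*log(w**2 + 1/3) + 30 + 72*log(2))/(12*w**2 + 24); value = -354715/7344 - 3*log(7/3)/2 + 3*log(31/3)/2

Differentiate the proposed F(w) back; it has to land on f(w) exactly.
F(w) = (-30*w**7 - 60*w**6 - 60*w**5 - 140*w**4 - 6*w**3 + 18*w**2*log(w**2 + 1/3) - 25*w**2 + 36*w**2*log(2) - 10*w + 36*log(w**2 + 1/3) + 30 + 72*log(2))/(12*w**2 + 24) is an antiderivative of f.
Check: d/dw[(-30*w**7 - 60*w**6 - 60*w**5 - 140*w**4 - 6*w**3 + 18*w**2*log(w**2 + 1/3) - 25*w**2 + 36*w**2*log(2) - 10*w + 36*log(w**2 + 1/3) + 30 + 72*log(2))/(12*w**2 + 24)] = (-225*w**10 - 360*w**9 - 975*w**8 - 1620*w**7 - 1209*w**6 - 2126*w**5 - 342*w**4 - 584*w**3 - 43*w**2 + 136*w - 10)/(18*w**6 + 78*w**4 + 96*w**2 + 24) = f(w).
F(3/2) = -51667/1088 + 3*log(31/12)/2 + 3*log(2); F(-1/2) = 3*log(7/12)/2 + 1403/1728 + 3*log(2).
Integral = F(3/2) - F(-1/2) = -354715/7344 - 3*log(7/3)/2 + 3*log(31/3)/2.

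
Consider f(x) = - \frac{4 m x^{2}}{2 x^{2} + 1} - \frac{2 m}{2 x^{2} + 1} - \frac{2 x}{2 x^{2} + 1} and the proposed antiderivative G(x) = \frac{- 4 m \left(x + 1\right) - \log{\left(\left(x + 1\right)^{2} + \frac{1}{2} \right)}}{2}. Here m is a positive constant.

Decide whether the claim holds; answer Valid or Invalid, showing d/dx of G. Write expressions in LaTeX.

Invalid: d/dx[G] - f = \frac{4 x^{2} + 4 x - 2}{4 x^{4} + 8 x^{3} + 8 x^{2} + 4 x + 3}, which is not 0.

d/dx[G] = \frac{- 4 m x^{2} - 8 m x - 6 m - 2 x - 2}{2 x^{2} + 4 x + 3}
d/dx[G] - f(x) = \frac{4 x^{2} + 4 x - 2}{4 x^{4} + 8 x^{3} + 8 x^{2} + 4 x + 3} != 0.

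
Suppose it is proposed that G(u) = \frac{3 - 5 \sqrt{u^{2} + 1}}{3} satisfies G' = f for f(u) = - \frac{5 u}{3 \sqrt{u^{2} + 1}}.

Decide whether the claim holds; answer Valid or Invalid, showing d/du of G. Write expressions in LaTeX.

d/du[G] = - \frac{5 u}{3 \sqrt{u^{2} + 1}}
This equals f(u) exactly, so the claim holds.

Valid: G'(u) = f(u).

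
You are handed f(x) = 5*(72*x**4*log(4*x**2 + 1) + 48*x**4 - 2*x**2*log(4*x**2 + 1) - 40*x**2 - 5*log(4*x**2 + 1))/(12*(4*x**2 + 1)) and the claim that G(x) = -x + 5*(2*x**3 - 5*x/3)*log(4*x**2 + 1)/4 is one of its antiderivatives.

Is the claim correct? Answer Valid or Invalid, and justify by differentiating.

d/dx[G] = (360*x**4*log(4*x**2 + 1) + 240*x**4 - 10*x**2*log(4*x**2 + 1) - 248*x**2 - 25*log(4*x**2 + 1) - 12)/(48*x**2 + 12)
d/dx[G] - f(x) = -1 != 0.

Invalid: d/dx[G] - f = -1, which is not 0.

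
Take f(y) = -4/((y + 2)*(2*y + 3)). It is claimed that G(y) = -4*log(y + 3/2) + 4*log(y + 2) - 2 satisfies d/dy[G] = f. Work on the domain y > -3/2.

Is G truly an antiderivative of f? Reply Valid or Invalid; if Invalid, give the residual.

Valid: G'(y) = f(y).

d/dy[G] = -4/(2*y**2 + 7*y + 6)
This equals f(y) exactly, so the claim holds.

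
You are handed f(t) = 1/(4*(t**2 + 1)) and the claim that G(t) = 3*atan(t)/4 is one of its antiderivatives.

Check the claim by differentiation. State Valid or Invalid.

Invalid: d/dt[G] - f = 1/(2*t**2 + 2), which is not 0.

d/dt[G] = 3/(4*t**2 + 4)
d/dt[G] - f(t) = 1/(2*t**2 + 2) != 0.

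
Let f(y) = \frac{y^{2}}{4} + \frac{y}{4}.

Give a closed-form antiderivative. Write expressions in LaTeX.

An antiderivative is F(y) = \frac{y^{3}}{12} + \frac{y^{2}}{8}.

Integrate term by term and add the pieces.
Check: d/dy[\frac{y^{3}}{12} + \frac{y^{2}}{8}] = \frac{y^{2}}{4} + \frac{y}{4} = f(y).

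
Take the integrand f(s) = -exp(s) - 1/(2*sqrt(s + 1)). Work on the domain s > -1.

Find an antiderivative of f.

An antiderivative is F(s) = -sqrt(s + 1) - exp(s).

Integrate term by term and add the pieces.
Check: d/ds[-sqrt(s + 1) - exp(s)] = (-2*sqrt(s + 1)*exp(s) - 1)/(2*sqrt(s + 1)), which equals f(s).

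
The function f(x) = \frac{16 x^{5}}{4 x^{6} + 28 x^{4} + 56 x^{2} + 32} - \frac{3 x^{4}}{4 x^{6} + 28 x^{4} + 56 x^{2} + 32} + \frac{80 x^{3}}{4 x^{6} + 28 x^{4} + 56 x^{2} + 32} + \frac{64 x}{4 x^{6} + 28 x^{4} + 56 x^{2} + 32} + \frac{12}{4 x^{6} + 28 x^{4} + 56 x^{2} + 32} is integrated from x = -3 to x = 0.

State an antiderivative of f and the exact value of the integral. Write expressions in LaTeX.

Antiderivative: F(x) = \log{\left(\frac{x^{4}}{2} + 2 x^{2} + 2 \right)} - \frac{3 \operatorname{atan}{\left(\frac{x}{2} \right)}}{4} + \frac{3 \operatorname{atan}{\left(x \right)}}{4}; value = - \log{\left(\frac{121}{2} \right)} - \frac{3 \operatorname{atan}{\left(\frac{3}{2} \right)}}{4} + \log{\left(2 \right)} + \frac{3 \operatorname{atan}{\left(3 \right)}}{4}

The integrand splits into summands that can be handled one at a time.
F(x) = \log{\left(\frac{x^{4}}{2} + 2 x^{2} + 2 \right)} - \frac{3 \operatorname{atan}{\left(\frac{x}{2} \right)}}{4} + \frac{3 \operatorname{atan}{\left(x \right)}}{4} is an antiderivative of f.
Check: d/dx[\log{\left(\frac{x^{4}}{2} + 2 x^{2} + 2 \right)} - \frac{3 \operatorname{atan}{\left(\frac{x}{2} \right)}}{4} + \frac{3 \operatorname{atan}{\left(x \right)}}{4}] = \frac{16 x^{5} - 3 x^{4} + 80 x^{3} + 64 x + 12}{4 x^{6} + 28 x^{4} + 56 x^{2} + 32}, which equals f(x).
F(0) = \log{\left(2 \right)}; F(-3) = - \frac{3 \operatorname{atan}{\left(3 \right)}}{4} + \frac{3 \operatorname{atan}{\left(\frac{3}{2} \right)}}{4} + \log{\left(\frac{121}{2} \right)}.
Integral = F(0) - F(-3) = - \log{\left(\frac{121}{2} \right)} - \frac{3 \operatorname{atan}{\left(\frac{3}{2} \right)}}{4} + \log{\left(2 \right)} + \frac{3 \operatorname{atan}{\left(3 \right)}}{4}.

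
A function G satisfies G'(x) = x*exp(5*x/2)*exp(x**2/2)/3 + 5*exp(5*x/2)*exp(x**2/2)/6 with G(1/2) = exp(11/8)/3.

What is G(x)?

G(x) = exp(x**2/2 + 5*x/2)/3

G'(x) matches the chain-rule pattern g'(h)*h' with inner function h(x) = x**2/2 + 5*x/2; substituting u = h(x) collapses the integral.
A general antiderivative is exp(x**2/2 + 5*x/2)/3 + C.
The condition gives C = exp(11/8)/3 - (exp(11/8)/3) = 0.
So G(x) = exp(x**2/2 + 5*x/2)/3.
Check: d/dx[exp(x**2/2 + 5*x/2)/3] = x*exp(5*x/2)*exp(x**2/2)/3 + 5*exp(5*x/2)*exp(x**2/2)/6 = G'(x).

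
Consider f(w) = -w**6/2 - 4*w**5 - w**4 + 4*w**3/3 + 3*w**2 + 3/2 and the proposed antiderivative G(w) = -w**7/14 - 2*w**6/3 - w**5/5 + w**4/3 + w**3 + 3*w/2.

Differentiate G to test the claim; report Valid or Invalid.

d/dw[G] = -w**6/2 - 4*w**5 - w**4 + 4*w**3/3 + 3*w**2 + 3/2
This equals f(w) exactly, so the claim holds.

Valid: G'(w) = f(w).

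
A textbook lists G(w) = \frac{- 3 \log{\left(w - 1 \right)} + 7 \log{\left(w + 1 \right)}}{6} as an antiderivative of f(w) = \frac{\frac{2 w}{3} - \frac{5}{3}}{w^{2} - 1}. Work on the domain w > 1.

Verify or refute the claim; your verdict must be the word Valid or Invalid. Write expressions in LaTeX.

d/dw[G] = \frac{2 w - 5}{3 w^{2} - 3}
This equals f(w) exactly, so the claim holds.

Valid - the claim checks out under differentiation.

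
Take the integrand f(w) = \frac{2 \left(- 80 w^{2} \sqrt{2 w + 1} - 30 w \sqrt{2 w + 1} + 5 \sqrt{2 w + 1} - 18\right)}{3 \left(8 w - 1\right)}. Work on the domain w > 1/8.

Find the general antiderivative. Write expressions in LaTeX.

Check any antiderivative F(w) by computing F'(w) and comparing it with f(w).
Check: d/dw[- \frac{16 w^{2} \sqrt{2 w + 1} + 16 w \sqrt{2 w + 1} + 4 \sqrt{2 w + 1} + 9 \log{\left(4 w - \frac{1}{2} \right)}}{6}] = \frac{- 320 w^{3} - 280 w^{2} - 40 w - 36 \sqrt{2 w + 1} + 10}{24 w \sqrt{2 w + 1} - 3 \sqrt{2 w + 1}}, which equals f(w).

F(w) = - \frac{16 w^{2} \sqrt{2 w + 1} + 16 w \sqrt{2 w + 1} + 4 \sqrt{2 w + 1} + 9 \log{\left(4 w - \frac{1}{2} \right)}}{6} + C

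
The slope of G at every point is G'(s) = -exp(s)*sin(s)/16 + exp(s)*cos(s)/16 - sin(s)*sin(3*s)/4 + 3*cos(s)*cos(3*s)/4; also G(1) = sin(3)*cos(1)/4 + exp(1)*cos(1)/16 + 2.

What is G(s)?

G(s) = exp(s)*cos(s)/16 + sin(3*s)*cos(s)/4 + 2

G'(s) has the shape u'v + uv' for u = exp(s)/16 + sin(3*s)/4 and v = cos(s) — it is the derivative of the product u*v.
A general antiderivative is -(-exp(s)/4 - sin(3*s))*cos(s)/4 + C.
The condition gives C = sin(3)*cos(1)/4 + exp(1)*cos(1)/16 + 2 - (sin(3)*cos(1)/4 + exp(1)*cos(1)/16) = 2.
So G(s) = exp(s)*cos(s)/16 + sin(3*s)*cos(s)/4 + 2.
Check: d/ds[exp(s)*cos(s)/16 + sin(3*s)*cos(s)/4 + 2] = -exp(s)*sin(s)/16 + exp(s)*cos(s)/16 - sin(s)*sin(3*s)/4 + 3*cos(s)*cos(3*s)/4 = G'(s).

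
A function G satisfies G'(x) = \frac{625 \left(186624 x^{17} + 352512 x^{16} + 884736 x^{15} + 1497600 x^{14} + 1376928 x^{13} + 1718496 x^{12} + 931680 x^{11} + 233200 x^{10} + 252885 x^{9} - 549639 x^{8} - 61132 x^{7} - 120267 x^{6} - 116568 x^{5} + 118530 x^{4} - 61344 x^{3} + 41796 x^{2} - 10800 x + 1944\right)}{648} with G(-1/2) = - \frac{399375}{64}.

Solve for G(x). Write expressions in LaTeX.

For G(x) to be correct, d/dx[G] must agree with the stated G'(x) identically.
A general antiderivative is 5 \left(4 x^{2} + 3\right)^{4} \left(- \frac{5 x^{2}}{2} - \frac{5 x}{3} + \frac{5}{3}\right)^{3} \left(- \frac{x^{4}}{2} - \frac{3 x^{2}}{2} - \frac{1}{3}\right) + C.
The condition gives C = - \frac{399375}{64} - (- \frac{399375}{64}) = 0.
So G(x) = \frac{625 \left(4 x^{2} + 3\right)^{4} \left(3 x^{2} + 2 x - 2\right)^{3} \left(3 x^{4} + 9 x^{2} + 2\right)}{1296}.
Check: d/dx[\frac{625 \left(4 x^{2} + 3\right)^{4} \left(3 x^{2} + 2 x - 2\right)^{3} \left(3 x^{4} + 9 x^{2} + 2\right)}{1296}] = 180000 x^{17} + 340000 x^{16} + \frac{2560000 x^{15}}{3} + \frac{13000000 x^{14}}{9} + \frac{11952500 x^{13}}{9} + 1657500 x^{12} + \frac{8087500 x^{11}}{9} + \frac{18218750 x^{10}}{81} + \frac{52684375 x^{9}}{216} - \frac{12723125 x^{8}}{24} - \frac{9551875 x^{7}}{162} - \frac{8351875 x^{6}}{72} - \frac{1011875 x^{5}}{9} + \frac{1371875 x^{4}}{12} - \frac{177500 x^{3}}{3} + \frac{80625 x^{2}}{2} - \frac{31250 x}{3} + 1875, which equals G'(x).

G(x) = \frac{625 \left(4 x^{2} + 3\right)^{4} \left(3 x^{2} + 2 x - 2\right)^{3} \left(3 x^{4} + 9 x^{2} + 2\right)}{1296}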